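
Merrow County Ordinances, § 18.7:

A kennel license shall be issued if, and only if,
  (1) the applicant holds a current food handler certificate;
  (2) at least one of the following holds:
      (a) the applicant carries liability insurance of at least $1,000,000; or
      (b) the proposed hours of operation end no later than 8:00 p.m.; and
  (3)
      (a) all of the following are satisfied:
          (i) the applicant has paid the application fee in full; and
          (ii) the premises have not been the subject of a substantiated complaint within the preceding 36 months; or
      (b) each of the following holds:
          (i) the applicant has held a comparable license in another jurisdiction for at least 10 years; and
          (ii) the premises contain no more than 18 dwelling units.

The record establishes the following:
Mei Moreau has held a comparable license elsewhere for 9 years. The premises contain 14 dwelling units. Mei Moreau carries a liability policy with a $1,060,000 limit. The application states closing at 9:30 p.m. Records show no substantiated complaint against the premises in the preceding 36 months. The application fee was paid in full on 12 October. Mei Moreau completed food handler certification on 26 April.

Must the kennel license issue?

Yes — granted.

(1) food handler cert. — met.
(a) insurance ≥ $1,000,000 — met.
(b) closes by 8 p.m. — fails.
So (2) is satisfied (T OR F).
(i) fee paid — met.
(ii) no complaint in 36 mo. — holds.
So (a) is satisfied (T AND T).
(i) prior license ≥ 10 yr — not met.
(ii) ≤ 18 units — holds.
(b) = F AND T = false.
So (3) is satisfied (T OR F).
Overall: T AND T AND T → true.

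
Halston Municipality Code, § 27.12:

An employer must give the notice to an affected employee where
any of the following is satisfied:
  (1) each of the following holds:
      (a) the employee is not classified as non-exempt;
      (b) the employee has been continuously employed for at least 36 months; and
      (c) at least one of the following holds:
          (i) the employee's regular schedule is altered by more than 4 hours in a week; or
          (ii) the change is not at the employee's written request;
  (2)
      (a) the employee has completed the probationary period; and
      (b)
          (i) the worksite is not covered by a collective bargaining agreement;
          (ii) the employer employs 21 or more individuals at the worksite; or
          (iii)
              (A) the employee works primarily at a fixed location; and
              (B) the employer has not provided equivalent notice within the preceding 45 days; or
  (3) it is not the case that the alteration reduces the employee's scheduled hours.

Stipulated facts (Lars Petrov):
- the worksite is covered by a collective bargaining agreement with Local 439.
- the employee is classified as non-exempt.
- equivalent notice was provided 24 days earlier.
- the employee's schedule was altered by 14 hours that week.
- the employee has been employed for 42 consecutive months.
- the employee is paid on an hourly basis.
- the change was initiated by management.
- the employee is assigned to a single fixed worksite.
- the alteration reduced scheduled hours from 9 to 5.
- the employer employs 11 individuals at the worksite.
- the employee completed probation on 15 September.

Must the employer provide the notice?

(a) not (non-exempt) — fails.
(b) tenure ≥ 36 mo. — holds.
(i) schedule shift > 4h — met.
(ii) not employee-requested — met.
(c) = T OR T = true.
(1) = F AND T AND T = false.
(a) past probation — holds.
(i) no CBA — not satisfied.
(ii) ≥ 21 at site — fails.
(A) fixed location — holds.
(B) no recent notice — fails.
So (iii) is not satisfied (T AND F).
(b) = F OR F OR F = false.
So (2) is not satisfied (T AND F).
(3) not (hours reduced) — fails.
Overall = F OR F OR F = false.

No — not required.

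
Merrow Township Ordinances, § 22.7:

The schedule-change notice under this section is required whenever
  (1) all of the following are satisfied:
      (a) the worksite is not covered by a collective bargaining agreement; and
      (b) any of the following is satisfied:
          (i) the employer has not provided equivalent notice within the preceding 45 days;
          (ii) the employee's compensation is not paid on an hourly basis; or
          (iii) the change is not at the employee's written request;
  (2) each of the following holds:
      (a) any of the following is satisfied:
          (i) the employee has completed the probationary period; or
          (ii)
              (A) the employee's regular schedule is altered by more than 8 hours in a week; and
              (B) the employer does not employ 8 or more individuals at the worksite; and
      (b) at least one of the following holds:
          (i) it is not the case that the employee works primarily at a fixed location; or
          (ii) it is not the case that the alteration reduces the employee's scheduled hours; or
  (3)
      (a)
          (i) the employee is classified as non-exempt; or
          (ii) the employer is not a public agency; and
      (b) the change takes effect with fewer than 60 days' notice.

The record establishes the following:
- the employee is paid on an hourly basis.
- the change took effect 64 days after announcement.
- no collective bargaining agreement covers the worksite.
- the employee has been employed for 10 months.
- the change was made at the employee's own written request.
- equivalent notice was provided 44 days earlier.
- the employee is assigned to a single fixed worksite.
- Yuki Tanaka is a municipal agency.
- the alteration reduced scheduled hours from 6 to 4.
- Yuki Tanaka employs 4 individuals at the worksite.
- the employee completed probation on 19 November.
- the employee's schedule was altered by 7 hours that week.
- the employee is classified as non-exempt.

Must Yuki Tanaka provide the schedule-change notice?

(a) no CBA — met.
(i) no recent notice — fails.
(ii) not (hourly-paid) — not satisfied.
(iii) not employee-requested — not satisfied.
So (b) is not satisfied (F OR F OR F).
(1): T AND F → false.
(i) past probation — satisfied.
(A) schedule shift > 8h — fails.
(B) not (≥ 8 at site) — satisfied.
So (ii) is not satisfied (F AND T).
So (a) is satisfied (T OR F).
(i) not (fixed location) — not met.
(ii) not (hours reduced) — not satisfied.
So (b) is not satisfied (F OR F).
(2): T AND F → false.
(i) non-exempt — satisfied.
(ii) not (public agency) — not met.
(a) = T OR F = true.
(b) < 60 days' notice — fails.
(3): T AND F → false.
Overall = F OR F OR F = false.

No — not required.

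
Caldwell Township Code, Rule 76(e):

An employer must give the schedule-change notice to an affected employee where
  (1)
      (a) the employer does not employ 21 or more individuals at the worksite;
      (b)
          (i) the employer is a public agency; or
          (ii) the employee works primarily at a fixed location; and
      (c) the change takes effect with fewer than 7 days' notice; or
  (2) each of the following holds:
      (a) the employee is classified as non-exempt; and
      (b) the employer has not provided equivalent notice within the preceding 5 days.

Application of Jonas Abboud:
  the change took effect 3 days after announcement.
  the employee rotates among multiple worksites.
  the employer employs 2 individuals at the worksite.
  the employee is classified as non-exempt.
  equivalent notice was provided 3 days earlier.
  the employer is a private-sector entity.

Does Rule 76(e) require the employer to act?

(a) not (≥ 21 at site) — holds.
(i) public agency — not met.
(ii) fixed location — not satisfied.
(b): F OR F → false.
(c) < 7 days' notice — met.
(1): T AND F AND T → false.
(a) non-exempt — satisfied.
(b) no recent notice — not met.
So (2) is not satisfied (T AND F).
So Overall is not satisfied (F OR F).

No — not required.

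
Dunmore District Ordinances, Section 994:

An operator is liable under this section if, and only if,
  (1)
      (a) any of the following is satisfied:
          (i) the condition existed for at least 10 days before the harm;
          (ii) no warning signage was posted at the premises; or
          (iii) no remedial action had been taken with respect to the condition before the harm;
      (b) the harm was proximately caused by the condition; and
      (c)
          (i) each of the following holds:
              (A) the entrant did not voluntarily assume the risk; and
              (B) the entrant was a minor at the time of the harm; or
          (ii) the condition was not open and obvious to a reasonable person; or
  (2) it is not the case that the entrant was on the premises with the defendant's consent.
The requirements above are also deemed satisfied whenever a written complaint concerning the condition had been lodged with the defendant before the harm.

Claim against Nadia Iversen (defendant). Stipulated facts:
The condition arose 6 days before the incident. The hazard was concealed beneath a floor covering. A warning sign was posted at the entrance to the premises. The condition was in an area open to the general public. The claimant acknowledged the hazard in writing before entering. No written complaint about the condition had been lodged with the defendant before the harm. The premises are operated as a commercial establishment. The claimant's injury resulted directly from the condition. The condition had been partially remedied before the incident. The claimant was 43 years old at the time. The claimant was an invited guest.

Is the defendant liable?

(i) condition ≥10 days old — fails.
(ii) no signage posted — fails.
(iii) no remedial action — not satisfied.
(a) = F OR F OR F = false.
(b) proximate cause — met.
(A) no assumed risk — not met.
(B) entrant a minor — not satisfied.
(i) = F AND F = false.
(ii) not open/obvious — satisfied.
So (c) is satisfied (F OR T).
(1) = F AND T AND T = false.
(2) not (consent to enter) — not met.
Overall: F OR F → false.
Exception (complaint lodged) — not satisfied.
Result: main false OR exception false → false.

No — not liable.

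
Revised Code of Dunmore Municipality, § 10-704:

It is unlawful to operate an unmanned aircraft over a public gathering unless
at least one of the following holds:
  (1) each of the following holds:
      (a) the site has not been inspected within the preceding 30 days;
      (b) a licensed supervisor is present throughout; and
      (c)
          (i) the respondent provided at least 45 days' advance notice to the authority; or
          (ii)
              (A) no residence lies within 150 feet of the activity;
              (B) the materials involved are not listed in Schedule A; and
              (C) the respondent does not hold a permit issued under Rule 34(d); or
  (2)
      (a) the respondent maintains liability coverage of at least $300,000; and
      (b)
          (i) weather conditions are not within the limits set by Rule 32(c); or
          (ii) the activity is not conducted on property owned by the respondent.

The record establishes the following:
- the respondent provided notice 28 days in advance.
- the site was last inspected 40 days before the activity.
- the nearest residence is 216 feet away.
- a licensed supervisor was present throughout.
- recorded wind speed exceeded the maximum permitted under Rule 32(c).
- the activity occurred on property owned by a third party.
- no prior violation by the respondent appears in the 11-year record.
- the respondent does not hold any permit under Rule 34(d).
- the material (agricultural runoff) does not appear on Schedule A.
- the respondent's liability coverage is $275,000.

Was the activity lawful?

Yes — lawful.

(a) not (site inspected) — satisfied.
(b) supervisor present — met.
(i) ≥45 days' notice — not met.
(A) no residence in 150 ft — holds.
(B) not (Schedule A material) — satisfied.
(C) not (holds permit) — met.
(ii) = T AND T AND T = true.
(c) = F OR T = true.
(1) = T AND T AND T = true.
(a) coverage ≥ $300,000 — not met.
(i) not (weather ok) — satisfied.
(ii) not (own property) — satisfied.
(b): T OR T → true.
(2) = F AND T = false.
Overall: T OR F → true.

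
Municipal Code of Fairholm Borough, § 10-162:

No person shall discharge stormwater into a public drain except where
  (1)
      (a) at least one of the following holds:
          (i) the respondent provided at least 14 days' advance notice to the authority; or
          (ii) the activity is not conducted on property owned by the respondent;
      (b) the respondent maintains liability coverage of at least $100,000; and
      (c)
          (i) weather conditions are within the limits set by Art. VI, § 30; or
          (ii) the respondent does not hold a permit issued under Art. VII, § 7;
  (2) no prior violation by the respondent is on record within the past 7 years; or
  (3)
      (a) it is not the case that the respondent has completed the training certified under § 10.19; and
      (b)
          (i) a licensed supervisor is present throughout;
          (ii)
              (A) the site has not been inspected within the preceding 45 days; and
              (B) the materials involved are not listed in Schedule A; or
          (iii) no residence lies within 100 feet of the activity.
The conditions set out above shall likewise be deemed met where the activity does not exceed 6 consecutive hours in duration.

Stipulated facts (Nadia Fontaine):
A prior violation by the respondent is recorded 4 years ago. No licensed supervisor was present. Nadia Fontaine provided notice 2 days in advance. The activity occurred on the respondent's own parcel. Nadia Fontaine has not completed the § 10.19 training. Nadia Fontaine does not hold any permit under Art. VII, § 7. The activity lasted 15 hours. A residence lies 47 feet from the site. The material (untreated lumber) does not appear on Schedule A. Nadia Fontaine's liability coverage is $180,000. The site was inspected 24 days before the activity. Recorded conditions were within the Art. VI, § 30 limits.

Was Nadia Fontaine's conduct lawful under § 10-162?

No — unlawful.

(i) ≥14 days' notice — fails.
(ii) not (own property) — not met.
So (a) is not satisfied (F OR F).
(b) coverage ≥ $100,000 — satisfied.
(i) weather ok — holds.
(ii) not (holds permit) — met.
(c): T OR T → true.
So (1) is not satisfied (F AND T AND T).
(2) no prior violation — not satisfied.
(a) not (training certified) — holds.
(i) supervisor present — fails.
(A) not (site inspected) — fails.
(B) not (Schedule A material) — holds.
(ii) = F AND T = false.
(iii) no residence in 100 ft — not met.
(b): F OR F OR F → false.
(3): T AND F → false.
Overall: F OR F OR F → false.
Exception (≤ 6 hrs duration) — not satisfied.
Result: main false OR exception false → false.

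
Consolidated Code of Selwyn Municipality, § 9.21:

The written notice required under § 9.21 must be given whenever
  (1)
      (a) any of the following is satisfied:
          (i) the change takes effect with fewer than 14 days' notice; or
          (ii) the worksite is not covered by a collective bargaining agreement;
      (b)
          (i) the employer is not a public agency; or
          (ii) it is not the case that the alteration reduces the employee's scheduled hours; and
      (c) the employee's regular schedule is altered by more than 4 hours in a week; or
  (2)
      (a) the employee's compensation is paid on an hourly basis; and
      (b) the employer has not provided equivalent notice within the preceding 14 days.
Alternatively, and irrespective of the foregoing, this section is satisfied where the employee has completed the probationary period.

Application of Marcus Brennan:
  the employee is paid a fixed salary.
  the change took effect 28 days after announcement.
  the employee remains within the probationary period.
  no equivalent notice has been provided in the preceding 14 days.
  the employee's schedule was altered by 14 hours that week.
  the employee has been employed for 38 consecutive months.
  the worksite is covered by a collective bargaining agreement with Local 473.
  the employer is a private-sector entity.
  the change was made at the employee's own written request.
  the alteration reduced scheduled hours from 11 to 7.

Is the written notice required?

(i) < 14 days' notice — fails.
(ii) no CBA — fails.
(a): F OR F → false.
(i) not (public agency) — met.
(ii) not (hours reduced) — not met.
(b) = T OR F = true.
(c) schedule shift > 4h — holds.
(1) = F AND T AND T = false.
(a) hourly-paid — fails.
(b) no recent notice — met.
(2) = F AND T = false.
Overall: F OR F → false.
Exception (past probation) — not satisfied.
Result: main false OR exception false → false.

No — not required.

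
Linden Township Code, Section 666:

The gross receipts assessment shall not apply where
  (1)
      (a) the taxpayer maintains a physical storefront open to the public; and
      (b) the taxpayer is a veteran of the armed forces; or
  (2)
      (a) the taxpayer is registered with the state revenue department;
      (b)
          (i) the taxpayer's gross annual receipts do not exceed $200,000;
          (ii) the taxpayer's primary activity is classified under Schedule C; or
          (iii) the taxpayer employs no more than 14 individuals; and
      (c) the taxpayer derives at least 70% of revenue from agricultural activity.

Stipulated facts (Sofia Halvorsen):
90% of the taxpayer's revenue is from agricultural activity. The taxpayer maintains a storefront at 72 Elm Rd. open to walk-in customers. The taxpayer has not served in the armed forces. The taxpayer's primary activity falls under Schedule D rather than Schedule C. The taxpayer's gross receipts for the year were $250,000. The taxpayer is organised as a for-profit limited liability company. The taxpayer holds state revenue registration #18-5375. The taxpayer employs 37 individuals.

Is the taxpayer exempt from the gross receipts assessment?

No — not exempt.

(a) has storefront — satisfied.
(b) veteran — not met.
So (1) is not satisfied (T AND F).
(a) state-registered — met.
(i) receipts ≤ $200,000 — fails.
(ii) Schedule C activity — not met.
(iii) ≤ 14 employees — not met.
(b): F OR F OR F → false.
(c) ≥70% agricultural — met.
(2): T AND F AND T → false.
Overall = F OR F = false.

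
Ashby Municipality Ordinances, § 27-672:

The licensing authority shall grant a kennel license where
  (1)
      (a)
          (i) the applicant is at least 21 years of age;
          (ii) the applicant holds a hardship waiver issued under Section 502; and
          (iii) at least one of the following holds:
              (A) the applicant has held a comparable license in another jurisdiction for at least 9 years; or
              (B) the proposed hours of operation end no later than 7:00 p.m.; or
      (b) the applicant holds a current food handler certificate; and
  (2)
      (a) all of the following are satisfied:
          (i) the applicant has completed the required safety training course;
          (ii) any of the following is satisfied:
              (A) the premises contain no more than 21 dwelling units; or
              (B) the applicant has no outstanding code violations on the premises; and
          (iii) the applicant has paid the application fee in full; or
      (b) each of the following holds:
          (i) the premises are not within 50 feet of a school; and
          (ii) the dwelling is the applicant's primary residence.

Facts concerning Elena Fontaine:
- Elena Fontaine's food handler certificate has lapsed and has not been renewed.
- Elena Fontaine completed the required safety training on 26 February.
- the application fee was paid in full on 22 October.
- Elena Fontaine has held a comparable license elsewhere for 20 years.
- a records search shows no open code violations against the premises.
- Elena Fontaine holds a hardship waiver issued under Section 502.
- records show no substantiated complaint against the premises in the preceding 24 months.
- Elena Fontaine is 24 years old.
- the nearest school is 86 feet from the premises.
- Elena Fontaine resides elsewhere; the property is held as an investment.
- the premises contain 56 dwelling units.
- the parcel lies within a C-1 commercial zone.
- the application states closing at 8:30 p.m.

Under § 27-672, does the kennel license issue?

(i) age ≥ 21 — satisfied.
(ii) hardship waiver — met.
(A) prior license ≥ 9 yr — holds.
(B) closes by 7 p.m. — fails.
So (iii) is satisfied (T OR F).
(a) = T AND T AND T = true.
(b) food handler cert. — fails.
So (1) is satisfied (T OR F).
(i) safety training — holds.
(A) ≤ 21 units — not satisfied.
(B) no code violations — met.
(ii): F OR T → true.
(iii) fee paid — satisfied.
So (a) is satisfied (T AND T AND T).
(i) ≥50 ft from school — satisfied.
(ii) primary residence — fails.
(b): T AND F → false.
(2): T OR F → true.
Overall = T AND T = true.

Yes — granted.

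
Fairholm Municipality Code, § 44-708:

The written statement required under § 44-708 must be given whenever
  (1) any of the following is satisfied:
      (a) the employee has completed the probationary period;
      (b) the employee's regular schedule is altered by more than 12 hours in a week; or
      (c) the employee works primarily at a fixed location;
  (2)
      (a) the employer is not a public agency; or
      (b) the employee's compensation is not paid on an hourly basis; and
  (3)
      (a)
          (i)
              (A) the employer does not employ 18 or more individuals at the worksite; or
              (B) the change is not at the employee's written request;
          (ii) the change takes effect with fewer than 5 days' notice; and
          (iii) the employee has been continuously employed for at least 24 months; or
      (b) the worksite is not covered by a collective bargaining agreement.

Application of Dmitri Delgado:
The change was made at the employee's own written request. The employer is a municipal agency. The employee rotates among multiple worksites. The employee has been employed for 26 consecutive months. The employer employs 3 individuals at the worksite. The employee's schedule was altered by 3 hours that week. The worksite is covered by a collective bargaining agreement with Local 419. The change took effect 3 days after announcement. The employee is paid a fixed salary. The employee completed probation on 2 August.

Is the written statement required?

Yes — required.

(a) past probation — met.
(b) schedule shift > 12h — fails.
(c) fixed location — not met.
(1) = T OR F OR F = true.
(a) not (public agency) — not satisfied.
(b) not (hourly-paid) — holds.
(2) = F OR T = true.
(A) not (≥ 18 at site) — holds.
(B) not employee-requested — fails.
(i): T OR F → true.
(ii) < 5 days' notice — satisfied.
(iii) tenure ≥ 24 mo. — holds.
(a) = T AND T AND T = true.
(b) no CBA — not satisfied.
So (3) is satisfied (T OR F).
Overall: T AND T AND T → true.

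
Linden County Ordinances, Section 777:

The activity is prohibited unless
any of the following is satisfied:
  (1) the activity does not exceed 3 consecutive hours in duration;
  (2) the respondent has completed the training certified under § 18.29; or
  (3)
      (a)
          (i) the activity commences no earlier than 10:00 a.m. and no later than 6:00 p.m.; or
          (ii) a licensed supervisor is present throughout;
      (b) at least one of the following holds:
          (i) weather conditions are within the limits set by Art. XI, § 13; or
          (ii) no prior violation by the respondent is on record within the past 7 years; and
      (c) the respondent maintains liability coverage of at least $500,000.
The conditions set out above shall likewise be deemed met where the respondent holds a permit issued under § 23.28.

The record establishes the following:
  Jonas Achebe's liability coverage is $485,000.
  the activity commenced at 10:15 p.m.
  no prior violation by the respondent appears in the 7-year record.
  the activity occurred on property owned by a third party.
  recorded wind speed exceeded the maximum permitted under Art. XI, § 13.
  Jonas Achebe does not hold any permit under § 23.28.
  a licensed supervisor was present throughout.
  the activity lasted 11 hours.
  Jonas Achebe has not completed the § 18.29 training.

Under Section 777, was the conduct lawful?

(1) ≤ 3 hrs duration — not satisfied.
(2) training certified — fails.
(i) start within hours — fails.
(ii) supervisor present — satisfied.
So (a) is satisfied (F OR T).
(i) weather ok — not met.
(ii) no prior violation — met.
So (b) is satisfied (F OR T).
(c) coverage ≥ $500,000 — not met.
(3) = T AND T AND F = false.
Overall = F OR F OR F = false.
Exception (holds permit) — not satisfied.
Result: main false OR exception false → false.

No — unlawful.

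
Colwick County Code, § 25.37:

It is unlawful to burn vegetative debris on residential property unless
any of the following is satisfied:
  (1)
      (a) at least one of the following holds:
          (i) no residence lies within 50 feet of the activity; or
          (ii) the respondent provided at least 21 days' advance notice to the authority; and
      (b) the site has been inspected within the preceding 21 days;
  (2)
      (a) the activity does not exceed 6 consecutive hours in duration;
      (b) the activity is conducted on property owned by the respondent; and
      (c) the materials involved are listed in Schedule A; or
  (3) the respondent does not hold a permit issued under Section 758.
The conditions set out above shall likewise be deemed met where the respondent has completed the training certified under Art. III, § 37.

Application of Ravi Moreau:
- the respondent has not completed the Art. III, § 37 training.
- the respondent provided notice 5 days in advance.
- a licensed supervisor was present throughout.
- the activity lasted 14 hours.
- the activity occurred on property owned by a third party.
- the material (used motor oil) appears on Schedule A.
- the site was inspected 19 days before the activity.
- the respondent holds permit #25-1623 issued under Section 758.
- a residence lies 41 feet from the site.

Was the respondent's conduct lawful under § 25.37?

(i) no residence in 50 ft — not satisfied.
(ii) ≥21 days' notice — not met.
(a) = F OR F = false.
(b) site inspected — met.
So (1) is not satisfied (F AND T).
(a) ≤ 6 hrs duration — not satisfied.
(b) own property — fails.
(c) Schedule A material — holds.
So (2) is not satisfied (F AND F AND T).
(3) not (holds permit) — not satisfied.
So Overall is not satisfied (F OR F OR F).
Exception (training certified) — not satisfied.
Result: main false OR exception false → false.

No — unlawful.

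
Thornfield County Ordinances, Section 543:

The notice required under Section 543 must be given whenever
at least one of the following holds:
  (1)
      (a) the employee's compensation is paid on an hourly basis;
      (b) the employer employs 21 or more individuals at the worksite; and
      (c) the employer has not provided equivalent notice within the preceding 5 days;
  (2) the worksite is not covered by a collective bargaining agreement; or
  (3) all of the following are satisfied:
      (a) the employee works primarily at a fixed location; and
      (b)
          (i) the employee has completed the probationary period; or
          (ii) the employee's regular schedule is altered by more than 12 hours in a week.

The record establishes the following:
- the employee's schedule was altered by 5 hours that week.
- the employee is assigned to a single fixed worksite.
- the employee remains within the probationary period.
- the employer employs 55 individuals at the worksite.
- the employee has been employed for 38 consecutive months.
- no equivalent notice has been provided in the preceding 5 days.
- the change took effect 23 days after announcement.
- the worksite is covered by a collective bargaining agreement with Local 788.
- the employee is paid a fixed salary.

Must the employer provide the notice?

No — not required.

(a) hourly-paid — not satisfied.
(b) ≥ 21 at site — holds.
(c) no recent notice — met.
(1): F AND T AND T → false.
(2) no CBA — fails.
(a) fixed location — satisfied.
(i) past probation — fails.
(ii) schedule shift > 12h — fails.
(b) = F OR F = false.
(3): T AND F → false.
Overall = F OR F OR F = false.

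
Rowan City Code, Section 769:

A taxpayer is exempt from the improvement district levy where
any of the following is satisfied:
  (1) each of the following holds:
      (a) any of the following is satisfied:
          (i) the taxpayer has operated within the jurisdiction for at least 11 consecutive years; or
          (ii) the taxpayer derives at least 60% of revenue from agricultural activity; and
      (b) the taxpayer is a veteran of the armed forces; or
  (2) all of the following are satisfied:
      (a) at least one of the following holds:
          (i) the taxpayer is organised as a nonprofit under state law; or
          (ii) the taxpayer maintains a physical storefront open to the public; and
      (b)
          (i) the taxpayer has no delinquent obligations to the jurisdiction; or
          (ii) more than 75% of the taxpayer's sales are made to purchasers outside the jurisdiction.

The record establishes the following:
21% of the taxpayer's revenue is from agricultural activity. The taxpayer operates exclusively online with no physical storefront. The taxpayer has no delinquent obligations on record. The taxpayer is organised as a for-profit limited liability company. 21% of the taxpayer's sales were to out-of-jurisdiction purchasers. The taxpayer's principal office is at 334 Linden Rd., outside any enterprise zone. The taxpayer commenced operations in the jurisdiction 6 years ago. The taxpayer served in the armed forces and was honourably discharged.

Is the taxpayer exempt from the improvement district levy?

(i) ≥ 11 yrs in jurisdiction — not met.
(ii) ≥60% agricultural — not satisfied.
So (a) is not satisfied (F OR F).
(b) veteran — met.
(1): F AND T → false.
(i) nonprofit — not met.
(ii) has storefront — not satisfied.
(a) = F OR F = false.
(i) no delinquency — met.
(ii) >75% out-of-jur. sales — not satisfied.
So (b) is satisfied (T OR F).
So (2) is not satisfied (F AND T).
Overall = F OR F = false.

No — not exempt.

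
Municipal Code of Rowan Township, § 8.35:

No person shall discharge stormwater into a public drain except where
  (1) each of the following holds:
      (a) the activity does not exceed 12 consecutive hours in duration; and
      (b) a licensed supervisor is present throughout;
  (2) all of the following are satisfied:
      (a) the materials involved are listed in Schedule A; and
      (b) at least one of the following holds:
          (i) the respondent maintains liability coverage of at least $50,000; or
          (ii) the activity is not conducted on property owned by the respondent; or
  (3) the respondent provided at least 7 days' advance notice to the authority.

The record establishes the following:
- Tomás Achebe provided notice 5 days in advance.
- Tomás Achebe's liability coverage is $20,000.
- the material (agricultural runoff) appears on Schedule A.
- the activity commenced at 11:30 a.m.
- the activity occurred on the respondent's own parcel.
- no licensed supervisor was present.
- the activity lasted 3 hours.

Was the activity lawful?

(a) ≤ 12 hrs duration — holds.
(b) supervisor present — not met.
So (1) is not satisfied (T AND F).
(a) Schedule A material — met.
(i) coverage ≥ $50,000 — not satisfied.
(ii) not (own property) — not satisfied.
So (b) is not satisfied (F OR F).
So (2) is not satisfied (T AND F).
(3) ≥7 days' notice — fails.
Overall: F OR F OR F → false.

No — unlawful.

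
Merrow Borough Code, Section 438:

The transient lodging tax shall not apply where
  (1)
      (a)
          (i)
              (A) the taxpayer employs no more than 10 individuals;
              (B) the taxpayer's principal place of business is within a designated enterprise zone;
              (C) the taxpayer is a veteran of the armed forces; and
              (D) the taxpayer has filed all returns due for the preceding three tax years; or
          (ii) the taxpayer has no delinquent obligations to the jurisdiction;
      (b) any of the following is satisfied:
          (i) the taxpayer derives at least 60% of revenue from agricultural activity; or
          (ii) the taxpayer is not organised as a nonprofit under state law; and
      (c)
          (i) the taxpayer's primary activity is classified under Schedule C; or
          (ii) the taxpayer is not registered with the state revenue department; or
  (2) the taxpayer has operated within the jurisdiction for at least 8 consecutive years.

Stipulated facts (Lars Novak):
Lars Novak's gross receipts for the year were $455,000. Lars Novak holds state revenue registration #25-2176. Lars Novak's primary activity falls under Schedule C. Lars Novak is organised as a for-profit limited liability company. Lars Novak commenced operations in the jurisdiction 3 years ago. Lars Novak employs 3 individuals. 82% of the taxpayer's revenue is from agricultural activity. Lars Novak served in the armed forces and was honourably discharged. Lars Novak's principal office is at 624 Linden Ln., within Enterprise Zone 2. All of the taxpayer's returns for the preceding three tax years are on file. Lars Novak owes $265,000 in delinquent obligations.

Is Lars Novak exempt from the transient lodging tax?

Yes — exempt.

(A) ≤ 10 employees — satisfied.
(B) in enterprise zone — met.
(C) veteran — holds.
(D) returns current — met.
(i) = T AND T AND T AND T = true.
(ii) no delinquency — not met.
(a): T OR F → true.
(i) ≥60% agricultural — satisfied.
(ii) not (nonprofit) — met.
So (b) is satisfied (T OR T).
(i) Schedule C activity — satisfied.
(ii) not (state-registered) — not met.
So (c) is satisfied (T OR F).
(1) = T AND T AND T = true.
(2) ≥ 8 yrs in jurisdiction — fails.
Overall = T OR F = true.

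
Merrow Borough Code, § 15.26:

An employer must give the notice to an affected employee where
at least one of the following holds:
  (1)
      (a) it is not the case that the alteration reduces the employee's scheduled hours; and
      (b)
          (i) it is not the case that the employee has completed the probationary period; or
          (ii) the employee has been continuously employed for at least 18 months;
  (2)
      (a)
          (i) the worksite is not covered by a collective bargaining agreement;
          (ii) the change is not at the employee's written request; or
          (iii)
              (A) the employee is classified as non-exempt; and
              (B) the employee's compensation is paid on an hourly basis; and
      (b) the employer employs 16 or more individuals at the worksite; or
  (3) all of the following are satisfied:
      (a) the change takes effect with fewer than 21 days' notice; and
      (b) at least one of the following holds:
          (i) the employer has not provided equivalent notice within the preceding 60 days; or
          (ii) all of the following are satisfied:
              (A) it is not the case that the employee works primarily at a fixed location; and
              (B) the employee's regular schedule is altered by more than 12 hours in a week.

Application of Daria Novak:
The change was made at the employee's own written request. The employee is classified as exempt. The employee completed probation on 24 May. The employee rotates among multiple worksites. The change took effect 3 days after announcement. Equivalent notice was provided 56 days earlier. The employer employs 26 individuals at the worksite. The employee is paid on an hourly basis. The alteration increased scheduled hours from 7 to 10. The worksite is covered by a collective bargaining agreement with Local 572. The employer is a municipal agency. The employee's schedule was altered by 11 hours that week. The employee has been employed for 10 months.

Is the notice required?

(a) not (hours reduced) — holds.
(i) not (past probation) — fails.
(ii) tenure ≥ 18 mo. — not met.
(b) = F OR F = false.
(1): T AND F → false.
(i) no CBA — not met.
(ii) not employee-requested — fails.
(A) non-exempt — not met.
(B) hourly-paid — satisfied.
(iii) = F AND T = false.
So (a) is not satisfied (F OR F OR F).
(b) ≥ 16 at site — satisfied.
(2): F AND T → false.
(a) < 21 days' notice — satisfied.
(i) no recent notice — not met.
(A) not (fixed location) — holds.
(B) schedule shift > 12h — not satisfied.
(ii): T AND F → false.
(b): F OR F → false.
(3) = T AND F = false.
Overall = F OR F OR F = false.

No — not required.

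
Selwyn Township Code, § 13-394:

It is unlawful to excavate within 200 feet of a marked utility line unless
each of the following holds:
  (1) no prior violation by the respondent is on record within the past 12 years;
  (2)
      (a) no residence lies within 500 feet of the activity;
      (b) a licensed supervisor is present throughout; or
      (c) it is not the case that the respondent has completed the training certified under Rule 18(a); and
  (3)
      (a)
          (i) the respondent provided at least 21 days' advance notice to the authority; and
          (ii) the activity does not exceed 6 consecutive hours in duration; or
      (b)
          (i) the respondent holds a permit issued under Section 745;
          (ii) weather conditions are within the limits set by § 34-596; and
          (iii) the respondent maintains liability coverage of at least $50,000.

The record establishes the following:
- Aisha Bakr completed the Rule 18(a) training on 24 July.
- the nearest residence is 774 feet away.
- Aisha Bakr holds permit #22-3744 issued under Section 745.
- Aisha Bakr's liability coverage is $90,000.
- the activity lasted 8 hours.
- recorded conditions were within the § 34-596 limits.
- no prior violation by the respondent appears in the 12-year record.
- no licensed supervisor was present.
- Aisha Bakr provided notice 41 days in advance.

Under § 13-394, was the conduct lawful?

Yes — lawful.

(1) no prior violation — met.
(a) no residence in 500 ft — holds.
(b) supervisor present — not met.
(c) not (training certified) — not satisfied.
(2): T OR F OR F → true.
(i) ≥21 days' notice — satisfied.
(ii) ≤ 6 hrs duration — not met.
So (a) is not satisfied (T AND F).
(i) holds permit — satisfied.
(ii) weather ok — satisfied.
(iii) coverage ≥ $50,000 — satisfied.
(b) = T AND T AND T = true.
(3) = F OR T = true.
Overall = T AND T AND T = true.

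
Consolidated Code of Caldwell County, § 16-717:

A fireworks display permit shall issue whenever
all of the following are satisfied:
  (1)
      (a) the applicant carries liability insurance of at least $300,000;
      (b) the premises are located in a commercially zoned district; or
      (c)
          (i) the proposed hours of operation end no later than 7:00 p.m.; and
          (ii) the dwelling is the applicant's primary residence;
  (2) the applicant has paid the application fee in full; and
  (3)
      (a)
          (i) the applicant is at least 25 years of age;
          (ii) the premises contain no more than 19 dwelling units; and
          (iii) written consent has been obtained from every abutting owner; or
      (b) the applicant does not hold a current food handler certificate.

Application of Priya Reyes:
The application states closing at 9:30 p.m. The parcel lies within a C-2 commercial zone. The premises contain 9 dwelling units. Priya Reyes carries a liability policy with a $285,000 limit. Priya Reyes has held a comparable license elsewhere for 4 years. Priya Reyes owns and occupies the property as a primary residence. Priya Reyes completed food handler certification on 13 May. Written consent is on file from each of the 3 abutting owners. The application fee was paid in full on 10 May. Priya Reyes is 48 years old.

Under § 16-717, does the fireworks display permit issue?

Yes — granted.

(a) insurance ≥ $300,000 — fails.
(b) commercially zoned — satisfied.
(i) closes by 7 p.m. — not met.
(ii) primary residence — met.
So (c) is not satisfied (F AND T).
(1): F OR T OR F → true.
(2) fee paid — holds.
(i) age ≥ 25 — satisfied.
(ii) ≤ 19 units — holds.
(iii) all abutters consent — met.
So (a) is satisfied (T AND T AND T).
(b) not (food handler cert.) — not met.
So (3) is satisfied (T OR F).
So Overall is satisfied (T AND T AND T).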